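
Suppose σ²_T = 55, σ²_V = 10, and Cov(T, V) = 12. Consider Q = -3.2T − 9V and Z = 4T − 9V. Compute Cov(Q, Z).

By bilinearity, Cov(Q, Z) = ac·σ²_T + bd·σ²_V + (ad+bc)·Cov(T, V), with a=-3.2, b=-9, c=4, d=-9.
ac·σ²_T = (-3.2)·4·55 = -704
bd·σ²_V = (-9)·(-9)·10 = 810
(ad+bc)·Cov(T, V) = (-7.2)·12 = -86.4
Cov(Q, Z) = -704 + 810 + (-86.4) = 19.6.

Cov(Q, Z) = 19.6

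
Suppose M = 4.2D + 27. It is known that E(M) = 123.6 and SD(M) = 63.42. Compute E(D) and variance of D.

From M = 4.2D + 27: E(M) = a·E(D) + b, so E(D) = (E(M) − b)/a = (123.6 − 27)/4.2 = 23.
variance of M = 63.42² = 4022.0964.
variance of M = a²·variance of D, so variance of D = 4022.0964/4.2² = 228.01.

E(D) = 23, variance of D = 228.01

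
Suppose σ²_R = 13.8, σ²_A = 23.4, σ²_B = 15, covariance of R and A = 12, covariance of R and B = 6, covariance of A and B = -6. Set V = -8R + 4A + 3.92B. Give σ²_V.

σ²_V = 155.616

σ²_V = a²·σ²_R + b²·σ²_A + c²·σ²_B + 2ab·covariance of R and A + 2ac·covariance of R and B + 2bc·covariance of A and B, with a = -8, b = 4, c = 3.92.
= 883.2 + 374.4 + 230.496 + (-768) + (-376.32) + (-188.16)
= 155.616.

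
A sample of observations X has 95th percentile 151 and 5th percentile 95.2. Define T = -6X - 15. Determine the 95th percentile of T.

95th percentile of T = -586.2

Since a = -6 < 0 the transformation is decreasing, reversing order: the 95th percentile of T corresponds to the 5th percentile of X.
So P_{95}(T) = a·P_{5}(X) + b = (-6)·95.2 + (-15) = -586.2.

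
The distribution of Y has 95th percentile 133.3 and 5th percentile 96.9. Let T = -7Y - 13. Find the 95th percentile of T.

Since a = -7 < 0 the transformation is decreasing, reversing order: the 95th percentile of T corresponds to the 5th percentile of Y.
So P_{95}(T) = a·P_{5}(Y) + b = (-7)·96.9 + (-13) = -691.3.

95th percentile of T = -691.3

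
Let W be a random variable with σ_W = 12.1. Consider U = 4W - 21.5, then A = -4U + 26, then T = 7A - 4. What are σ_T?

σ_T = 1355.2

σ_U = |4|·12.1 = 48.4.
σ_A = |-4|·48.4 = 193.6.
σ_T = |7|·193.6 = 1355.2.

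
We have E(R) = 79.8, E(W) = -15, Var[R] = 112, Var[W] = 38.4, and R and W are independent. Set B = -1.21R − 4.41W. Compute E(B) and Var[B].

E(B) = (-1.21)·E(R) + (-4.41)·E(W) = (-1.21)·79.8 + (-4.41)·(-15) = -30.408.
Var[B] = a²·Var[R] + b²·Var[W] + 2ab·covariance of R and W with a = -1.21, b = -4.41.
Independence gives covariance of R and W = 0.
= (-1.21)²·112 + (-4.41)²·38.4 + 2·(-1.21)·(-4.41)·0
= 163.9792 + 746.80704 + 0 = 910.78624.

E(B) = -30.408, Var[B] = 910.78624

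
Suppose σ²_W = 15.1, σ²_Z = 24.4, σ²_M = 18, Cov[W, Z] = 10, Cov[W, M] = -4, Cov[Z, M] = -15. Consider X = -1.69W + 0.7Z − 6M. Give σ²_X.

σ²_X = 724.30311

σ²_X = a²·σ²_W + b²·σ²_Z + c²·σ²_M + 2ab·Cov[W, Z] + 2ac·Cov[W, M] + 2bc·Cov[Z, M], with a = -1.69, b = 0.7, c = -6.
= 43.12711 + 11.956 + 648 + (-23.66) + (-81.12) + 126
= 724.30311.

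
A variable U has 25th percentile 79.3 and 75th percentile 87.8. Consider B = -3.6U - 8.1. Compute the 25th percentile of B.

25th percentile of B = -324.18

Since a = -3.6 < 0 the transformation is decreasing, reversing order: the 25th percentile of B corresponds to the 75th percentile of U.
So P_{25}(B) = a·P_{75}(U) + b = (-3.6)·87.8 + (-8.1) = -324.18.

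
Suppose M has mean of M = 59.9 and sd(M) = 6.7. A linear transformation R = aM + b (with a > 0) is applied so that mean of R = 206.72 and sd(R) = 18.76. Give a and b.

sd(R) = a·sd(M) (a > 0), so a = 18.76/6.7 = 2.8.
mean of R = a·mean of M + b, so b = 206.72 − 2.8·59.9 = 39.

a = 2.8, b = 39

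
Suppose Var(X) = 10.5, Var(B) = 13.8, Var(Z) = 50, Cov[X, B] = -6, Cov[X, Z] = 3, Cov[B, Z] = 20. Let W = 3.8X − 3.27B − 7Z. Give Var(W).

Var(W) = 3654.29402

Var(W) = a²·Var(X) + b²·Var(B) + c²·Var(Z) + 2ab·Cov[X, B] + 2ac·Cov[X, Z] + 2bc·Cov[B, Z], with a = 3.8, b = -3.27, c = -7.
= 151.62 + 147.56202 + 2450 + 149.112 + (-159.6) + 915.6
= 3654.29402.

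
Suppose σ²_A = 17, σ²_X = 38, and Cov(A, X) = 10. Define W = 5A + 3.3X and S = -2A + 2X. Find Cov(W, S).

Cov(W, S) = 114.8

By bilinearity, Cov(W, S) = ac·σ²_A + bd·σ²_X + (ad+bc)·Cov(A, X), with a=5, b=3.3, c=-2, d=2.
ac·σ²_A = 5·(-2)·17 = -170
bd·σ²_X = 3.3·2·38 = 250.8
(ad+bc)·Cov(A, X) = (3.4)·10 = 34
Cov(W, S) = -170 + 250.8 + 34 = 114.8.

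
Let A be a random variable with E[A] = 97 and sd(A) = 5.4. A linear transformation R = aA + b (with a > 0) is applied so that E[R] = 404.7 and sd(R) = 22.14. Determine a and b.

a = 4.1, b = 7

sd(R) = a·sd(A) (a > 0), so a = 22.14/5.4 = 4.1.
E[R] = a·E[A] + b, so b = 404.7 − 4.1·97 = 7.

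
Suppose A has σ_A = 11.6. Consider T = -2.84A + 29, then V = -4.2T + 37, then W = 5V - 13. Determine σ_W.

σ_T = |-2.84|·11.6 = 32.944.
σ_V = |-4.2|·32.944 = 138.3648.
σ_W = |5|·138.3648 = 691.824.

σ_W = 691.824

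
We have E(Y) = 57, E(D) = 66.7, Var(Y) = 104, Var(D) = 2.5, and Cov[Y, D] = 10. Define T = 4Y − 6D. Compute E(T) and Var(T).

E(T) = 4·E(Y) + (-6)·E(D) = 4·57 + (-6)·66.7 = -172.2.
Var(T) = a²·Var(Y) + b²·Var(D) + 2ab·Cov[Y, D] with a = 4, b = -6.
= 4²·104 + (-6)²·2.5 + 2·4·(-6)·10
= 1664 + 90 + (-480) = 1274.

E(T) = -172.2, Var(T) = 1274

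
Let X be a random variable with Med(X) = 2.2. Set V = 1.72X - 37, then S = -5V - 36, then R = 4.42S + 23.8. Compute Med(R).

Med(R) = 598.7536

Med(V) = 1.72·2.2 + (-37) = -33.216.
Med(S) = (-5)·(-33.216) + (-36) = 130.08.
Med(R) = 4.42·130.08 + 23.8 = 598.7536.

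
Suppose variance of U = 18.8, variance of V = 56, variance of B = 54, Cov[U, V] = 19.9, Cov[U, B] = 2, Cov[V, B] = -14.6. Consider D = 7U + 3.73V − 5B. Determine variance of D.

variance of D = a²·variance of U + b²·variance of V + c²·variance of B + 2ab·Cov[U, V] + 2ac·Cov[U, B] + 2bc·Cov[V, B], with a = 7, b = 3.73, c = -5.
= 921.2 + 779.1224 + 1350 + 1039.178 + (-140) + 544.58
= 4494.0804.

variance of D = 4494.0804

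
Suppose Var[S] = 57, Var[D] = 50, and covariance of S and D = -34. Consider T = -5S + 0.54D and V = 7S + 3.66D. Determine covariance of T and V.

By bilinearity, covariance of T and V = ac·Var[S] + bd·Var[D] + (ad+bc)·covariance of S and D, with a=-5, b=0.54, c=7, d=3.66.
ac·Var[S] = (-5)·7·57 = -1995
bd·Var[D] = 0.54·3.66·50 = 98.82
(ad+bc)·covariance of S and D = (-14.52)·(-34) = 493.68
covariance of T and V = -1995 + 98.82 + 493.68 = -1402.5.

covariance of T and V = -1402.5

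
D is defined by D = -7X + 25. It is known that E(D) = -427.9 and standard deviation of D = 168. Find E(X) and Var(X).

From D = -7X + 25: E(D) = a·E(X) + b, so E(X) = (E(D) − b)/a = (-427.9 − 25)/(-7) = 64.7.
Var(D) = 168² = 28224.
Var(D) = a²·Var(X), so Var(X) = 28224/(-7)² = 576.

E(X) = 64.7, Var(X) = 576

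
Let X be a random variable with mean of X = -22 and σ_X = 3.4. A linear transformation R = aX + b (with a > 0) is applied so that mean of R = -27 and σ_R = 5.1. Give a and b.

a = 1.5, b = 6

σ_R = a·σ_X (a > 0), so a = 5.1/3.4 = 1.5.
mean of R = a·mean of X + b, so b = -27 − 1.5·(-22) = 6.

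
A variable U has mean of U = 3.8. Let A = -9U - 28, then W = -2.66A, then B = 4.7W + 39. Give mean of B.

mean of A = (-9)·3.8 + (-28) = -62.2.
mean of W = (-2.66)·(-62.2) = 165.452.
mean of B = 4.7·165.452 + 39 = 816.6244.

mean of B = 816.6244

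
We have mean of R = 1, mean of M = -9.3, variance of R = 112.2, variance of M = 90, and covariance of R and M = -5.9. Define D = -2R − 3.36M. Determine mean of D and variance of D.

mean of D = 29.248, variance of D = 1385.568

mean of D = (-2)·mean of R + (-3.36)·mean of M = (-2)·1 + (-3.36)·(-9.3) = 29.248.
variance of D = a²·variance of R + b²·variance of M + 2ab·covariance of R and M with a = -2, b = -3.36.
= (-2)²·112.2 + (-3.36)²·90 + 2·(-2)·(-3.36)·(-5.9)
= 448.8 + 1016.064 + (-79.296) = 1385.568.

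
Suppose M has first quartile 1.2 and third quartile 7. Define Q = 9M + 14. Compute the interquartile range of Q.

IQR of M = Q3 − Q1 = 7 − 1.2 = 5.8.
Under Q = aM + b, IQR(Q) = |a|·IQR(M) = |9|·5.8 = 52.2 (shifts cancel; spread scales by |a|).

IQR(Q) = 52.2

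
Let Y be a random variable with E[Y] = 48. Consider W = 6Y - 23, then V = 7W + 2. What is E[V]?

E[V] = 1857

E[W] = 6·48 + (-23) = 265.
E[V] = 7·265 + 2 = 1857.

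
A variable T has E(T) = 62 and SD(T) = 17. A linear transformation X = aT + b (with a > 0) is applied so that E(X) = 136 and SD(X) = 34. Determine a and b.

SD(X) = a·SD(T) (a > 0), so a = 34/17 = 2.
E(X) = a·E(T) + b, so b = 136 − 2·62 = 12.

a = 2, b = 12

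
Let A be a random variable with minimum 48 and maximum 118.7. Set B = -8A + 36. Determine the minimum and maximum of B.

min(B) = -913.6, max(B) = -348

a = -8 < 0, so order reverses: min(B) = a·max(A)+b = (-8)·118.7 + 36 = -913.6; max(B) = a·min(A)+b = (-8)·48 + 36 = -348.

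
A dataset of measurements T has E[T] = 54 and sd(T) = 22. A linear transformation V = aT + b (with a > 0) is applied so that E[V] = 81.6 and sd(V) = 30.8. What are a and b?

a = 1.4, b = 6

sd(V) = a·sd(T) (a > 0), so a = 30.8/22 = 1.4.
E[V] = a·E[T] + b, so b = 81.6 − 1.4·54 = 6.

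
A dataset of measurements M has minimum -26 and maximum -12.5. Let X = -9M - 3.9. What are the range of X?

Range(X) = 121.5

Range of M = -12.5 − (-26) = 13.5.
Range(X) = |a|·Range(M) = |-9|·13.5 = 121.5.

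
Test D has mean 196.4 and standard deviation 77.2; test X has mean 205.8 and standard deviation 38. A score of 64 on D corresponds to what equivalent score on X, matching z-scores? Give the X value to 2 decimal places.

X = 140.63

z = (64 − 196.4)/77.2 ≈ -1.715.
X = 205.8 + z·38 = 205.8 + (64 − 196.4)·38/77.2 ≈ 140.63.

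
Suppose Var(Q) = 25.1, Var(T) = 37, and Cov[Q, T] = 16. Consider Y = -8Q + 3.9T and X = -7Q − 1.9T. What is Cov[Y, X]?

By bilinearity, Cov[Y, X] = ac·Var(Q) + bd·Var(T) + (ad+bc)·Cov[Q, T], with a=-8, b=3.9, c=-7, d=-1.9.
ac·Var(Q) = (-8)·(-7)·25.1 = 1405.6
bd·Var(T) = 3.9·(-1.9)·37 = -274.17
(ad+bc)·Cov[Q, T] = (-12.1)·16 = -193.6
Cov[Y, X] = 1405.6 + (-274.17) + (-193.6) = 937.83.

Cov[Y, X] = 937.83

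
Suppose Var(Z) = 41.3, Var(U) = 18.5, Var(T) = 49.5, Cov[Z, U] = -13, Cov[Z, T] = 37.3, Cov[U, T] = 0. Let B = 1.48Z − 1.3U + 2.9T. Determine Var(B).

Var(B) = 908.23072

Var(B) = a²·Var(Z) + b²·Var(U) + c²·Var(T) + 2ab·Cov[Z, U] + 2ac·Cov[Z, T] + 2bc·Cov[U, T], with a = 1.48, b = -1.3, c = 2.9.
= 90.46352 + 31.265 + 416.295 + 50.024 + 320.1832 + 0
= 908.23072.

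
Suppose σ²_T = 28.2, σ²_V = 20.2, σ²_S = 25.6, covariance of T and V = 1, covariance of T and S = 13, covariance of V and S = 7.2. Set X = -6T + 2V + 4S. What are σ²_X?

σ²_X = 972.8

σ²_X = a²·σ²_T + b²·σ²_V + c²·σ²_S + 2ab·covariance of T and V + 2ac·covariance of T and S + 2bc·covariance of V and S, with a = -6, b = 2, c = 4.
= 1015.2 + 80.8 + 409.6 + (-24) + (-624) + 115.2
= 972.8.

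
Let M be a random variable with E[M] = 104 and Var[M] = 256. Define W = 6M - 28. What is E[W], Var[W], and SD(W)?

W = 6M - 28 is linear with a = 6, b = -28.
E[W] = a·E[M] + b = 6·104 + (-28) = 596.
Var[W] = a²·Var[M] = 6²·256 = 9216 (the additive constant -28 does not affect variance).
SD(M) = √256 = 16.
SD(W) = |a|·SD(M) = |6|·16 = 96.

E[W] = 596, Var[W] = 9216, SD(W) = 96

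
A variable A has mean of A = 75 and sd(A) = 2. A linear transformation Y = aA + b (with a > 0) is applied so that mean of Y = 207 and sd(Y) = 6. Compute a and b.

sd(Y) = a·sd(A) (a > 0), so a = 6/2 = 3.
mean of Y = a·mean of A + b, so b = 207 − 3·75 = -18.

a = 3, b = -18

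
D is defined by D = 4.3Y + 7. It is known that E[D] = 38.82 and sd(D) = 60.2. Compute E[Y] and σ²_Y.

E[Y] = 7.4, σ²_Y = 196

From D = 4.3Y + 7: E[D] = a·E[Y] + b, so E[Y] = (E[D] − b)/a = (38.82 − 7)/4.3 = 7.4.
σ²_D = 60.2² = 3624.04.
σ²_D = a²·σ²_Y, so σ²_Y = 3624.04/4.3² = 196.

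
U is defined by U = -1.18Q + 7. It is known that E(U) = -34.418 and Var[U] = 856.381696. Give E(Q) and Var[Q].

From U = -1.18Q + 7: E(U) = a·E(Q) + b, so E(Q) = (E(U) − b)/a = (-34.418 − 7)/(-1.18) = 35.1.
Var[U] = a²·Var[Q], so Var[Q] = 856.381696/(-1.18)² = 615.04.

E(Q) = 35.1, Var[Q] = 615.04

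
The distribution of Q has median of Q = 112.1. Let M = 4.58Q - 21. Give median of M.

median of M = 492.418

A linear map preserves order up to sign, so median of M = a·median of Q + b = 4.58·112.1 + (-21) = 492.418.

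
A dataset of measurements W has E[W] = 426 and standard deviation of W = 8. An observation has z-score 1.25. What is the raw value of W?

W = 436

W = E[W] + z·standard deviation of W = 426 + 1.25·8 = 436.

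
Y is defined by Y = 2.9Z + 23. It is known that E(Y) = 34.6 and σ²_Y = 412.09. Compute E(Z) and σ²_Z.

From Y = 2.9Z + 23: E(Y) = a·E(Z) + b, so E(Z) = (E(Y) − b)/a = (34.6 − 23)/2.9 = 4.
σ²_Y = a²·σ²_Z, so σ²_Z = 412.09/2.9² = 49.

E(Z) = 4, σ²_Z = 49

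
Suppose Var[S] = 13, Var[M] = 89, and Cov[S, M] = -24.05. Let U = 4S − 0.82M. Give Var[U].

Var[U] = a²·Var[S] + b²·Var[M] + 2ab·Cov[S, M] with a = 4, b = -0.82.
= 4²·13 + (-0.82)²·89 + 2·4·(-0.82)·(-24.05)
= 208 + 59.8436 + 157.768 = 425.6116.

Var[U] = 425.6116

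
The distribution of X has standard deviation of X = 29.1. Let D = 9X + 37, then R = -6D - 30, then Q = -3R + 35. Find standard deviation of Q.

standard deviation of D = |9|·29.1 = 261.9.
standard deviation of R = |-6|·261.9 = 1571.4.
standard deviation of Q = |-3|·1571.4 = 4714.2.

standard deviation of Q = 4714.2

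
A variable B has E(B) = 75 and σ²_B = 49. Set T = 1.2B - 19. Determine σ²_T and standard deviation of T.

T = 1.2B - 19 is linear with a = 1.2, b = -19.
σ²_T = a²·σ²_B = 1.2²·49 = 70.56 (the additive constant -19 does not affect variance).
standard deviation of B = √49 = 7.
standard deviation of T = |a|·standard deviation of B = |1.2|·7 = 8.4.

σ²_T = 70.56, standard deviation of T = 8.4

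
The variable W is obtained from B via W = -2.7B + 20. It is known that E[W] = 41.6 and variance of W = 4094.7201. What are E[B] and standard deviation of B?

E[B] = -8, standard deviation of B = 23.7

From W = -2.7B + 20: E[W] = a·E[B] + b, so E[B] = (E[W] − b)/a = (41.6 − 20)/(-2.7) = -8.
standard deviation of W = √4094.7201 = 63.99.
standard deviation of W = |a|·standard deviation of B, so standard deviation of B = 63.99/|-2.7| = 23.7.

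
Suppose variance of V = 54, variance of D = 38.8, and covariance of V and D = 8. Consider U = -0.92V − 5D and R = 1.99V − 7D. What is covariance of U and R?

covariance of U and R = 1231.0568

By bilinearity, covariance of U and R = ac·variance of V + bd·variance of D + (ad+bc)·covariance of V and D, with a=-0.92, b=-5, c=1.99, d=-7.
ac·variance of V = (-0.92)·1.99·54 = -98.8632
bd·variance of D = (-5)·(-7)·38.8 = 1358
(ad+bc)·covariance of V and D = (-3.51)·8 = -28.08
covariance of U and R = -98.8632 + 1358 + (-28.08) = 1231.0568.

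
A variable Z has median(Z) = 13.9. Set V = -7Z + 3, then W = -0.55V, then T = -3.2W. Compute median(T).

median(T) = -165.968

median(V) = (-7)·13.9 + 3 = -94.3.
median(W) = (-0.55)·(-94.3) = 51.865.
median(T) = (-3.2)·51.865 = -165.968.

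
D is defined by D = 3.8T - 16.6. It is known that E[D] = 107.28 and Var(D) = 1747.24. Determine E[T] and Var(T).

From D = 3.8T - 16.6: E[D] = a·E[T] + b, so E[T] = (E[D] − b)/a = (107.28 − (-16.6))/3.8 = 32.6.
Var(D) = a²·Var(T), so Var(T) = 1747.24/3.8² = 121.

E[T] = 32.6, Var(T) = 121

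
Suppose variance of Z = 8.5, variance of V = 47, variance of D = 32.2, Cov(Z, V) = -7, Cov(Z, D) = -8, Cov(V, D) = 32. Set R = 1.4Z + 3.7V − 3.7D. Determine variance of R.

variance of R = a²·variance of Z + b²·variance of V + c²·variance of D + 2ab·Cov(Z, V) + 2ac·Cov(Z, D) + 2bc·Cov(V, D), with a = 1.4, b = 3.7, c = -3.7.
= 16.66 + 643.43 + 440.818 + (-72.52) + 82.88 + (-876.16)
= 235.108.

variance of R = 235.108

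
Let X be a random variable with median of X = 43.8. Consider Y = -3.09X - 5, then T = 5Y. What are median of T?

median of Y = (-3.09)·43.8 + (-5) = -140.342.
median of T = 5·(-140.342) = -701.71.

median of T = -701.71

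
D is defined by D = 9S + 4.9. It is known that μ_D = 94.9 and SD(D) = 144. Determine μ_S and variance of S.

From D = 9S + 4.9: μ_D = a·μ_S + b, so μ_S = (μ_D − b)/a = (94.9 − 4.9)/9 = 10.
variance of D = 144² = 20736.
variance of D = a²·variance of S, so variance of S = 20736/9² = 256.

μ_S = 10, variance of S = 256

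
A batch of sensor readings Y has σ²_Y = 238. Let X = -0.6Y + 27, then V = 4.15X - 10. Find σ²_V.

σ²_V = 1475.6238

σ²_X = (-0.6)²·238 = 85.68.
σ²_V = 4.15²·85.68 = 1475.6238.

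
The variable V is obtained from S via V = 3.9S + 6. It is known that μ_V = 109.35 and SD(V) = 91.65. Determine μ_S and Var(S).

From V = 3.9S + 6: μ_V = a·μ_S + b, so μ_S = (μ_V − b)/a = (109.35 − 6)/3.9 = 26.5.
Var(V) = 91.65² = 8399.7225.
Var(V) = a²·Var(S), so Var(S) = 8399.7225/3.9² = 552.25.

μ_S = 26.5, Var(S) = 552.25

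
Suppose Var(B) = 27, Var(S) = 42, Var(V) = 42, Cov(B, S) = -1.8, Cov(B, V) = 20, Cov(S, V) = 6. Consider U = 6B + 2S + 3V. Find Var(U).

Var(U) = a²·Var(B) + b²·Var(S) + c²·Var(V) + 2ab·Cov(B, S) + 2ac·Cov(B, V) + 2bc·Cov(S, V), with a = 6, b = 2, c = 3.
= 972 + 168 + 378 + (-43.2) + 720 + 72
= 2266.8.

Var(U) = 2266.8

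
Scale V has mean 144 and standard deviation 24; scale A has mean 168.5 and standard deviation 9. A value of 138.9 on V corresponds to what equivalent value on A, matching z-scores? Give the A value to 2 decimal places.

A = 166.59

z = (138.9 − 144)/24 = -0.2125.
A = 168.5 + z·9 = 168.5 + (138.9 − 144)·9/24 ≈ 166.59.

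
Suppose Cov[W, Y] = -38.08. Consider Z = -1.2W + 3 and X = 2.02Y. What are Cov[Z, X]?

Cov[Z, X] = a·c·Cov[W, Y] = (-1.2)·2.02·(-38.08) = 92.30592. Additive constants drop out.

Cov[Z, X] = 92.30592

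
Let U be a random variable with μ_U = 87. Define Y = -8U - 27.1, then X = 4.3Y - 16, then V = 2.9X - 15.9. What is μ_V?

μ_V = -9079.357

μ_Y = (-8)·87 + (-27.1) = -723.1.
μ_X = 4.3·(-723.1) + (-16) = -3125.33.
μ_V = 2.9·(-3125.33) + (-15.9) = -9079.357.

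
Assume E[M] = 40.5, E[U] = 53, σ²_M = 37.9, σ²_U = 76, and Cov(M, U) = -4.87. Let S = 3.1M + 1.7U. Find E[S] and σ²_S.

E[S] = 3.1·E[M] + 1.7·E[U] = 3.1·40.5 + 1.7·53 = 215.65.
σ²_S = a²·σ²_M + b²·σ²_U + 2ab·Cov(M, U) with a = 3.1, b = 1.7.
= 3.1²·37.9 + 1.7²·76 + 2·3.1·1.7·(-4.87)
= 364.219 + 219.64 + (-51.3298) = 532.5292.

E[S] = 215.65, σ²_S = 532.5292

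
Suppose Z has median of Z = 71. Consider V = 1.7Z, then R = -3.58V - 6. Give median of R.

median of V = 1.7·71 = 120.7.
median of R = (-3.58)·120.7 + (-6) = -438.106.

median of R = -438.106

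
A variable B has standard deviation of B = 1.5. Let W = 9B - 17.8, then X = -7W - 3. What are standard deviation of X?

standard deviation of X = 94.5

standard deviation of W = |9|·1.5 = 13.5.
standard deviation of X = |-7|·13.5 = 94.5.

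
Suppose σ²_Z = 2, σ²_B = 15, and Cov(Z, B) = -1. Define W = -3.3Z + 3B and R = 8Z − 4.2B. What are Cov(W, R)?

Cov(W, R) = -279.66

By bilinearity, Cov(W, R) = ac·σ²_Z + bd·σ²_B + (ad+bc)·Cov(Z, B), with a=-3.3, b=3, c=8, d=-4.2.
ac·σ²_Z = (-3.3)·8·2 = -52.8
bd·σ²_B = 3·(-4.2)·15 = -189
(ad+bc)·Cov(Z, B) = (37.86)·(-1) = -37.86
Cov(W, R) = -52.8 + (-189) + (-37.86) = -279.66.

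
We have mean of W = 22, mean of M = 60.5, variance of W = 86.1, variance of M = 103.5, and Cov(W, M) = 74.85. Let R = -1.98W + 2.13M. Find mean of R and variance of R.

mean of R = (-1.98)·mean of W + 2.13·mean of M = (-1.98)·22 + 2.13·60.5 = 85.305.
variance of R = a²·variance of W + b²·variance of M + 2ab·Cov(W, M) with a = -1.98, b = 2.13.
= (-1.98)²·86.1 + 2.13²·103.5 + 2·(-1.98)·2.13·74.85
= 337.54644 + 469.56915 + (-631.34478) = 175.77081.

mean of R = 85.305, variance of R = 175.77081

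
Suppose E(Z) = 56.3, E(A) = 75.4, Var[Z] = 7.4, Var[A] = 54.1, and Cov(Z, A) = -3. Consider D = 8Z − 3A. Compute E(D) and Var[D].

E(D) = 224.2, Var[D] = 1104.5

E(D) = 8·E(Z) + (-3)·E(A) = 8·56.3 + (-3)·75.4 = 224.2.
Var[D] = a²·Var[Z] + b²·Var[A] + 2ab·Cov(Z, A) with a = 8, b = -3.
= 8²·7.4 + (-3)²·54.1 + 2·8·(-3)·(-3)
= 473.6 + 486.9 + 144 = 1104.5.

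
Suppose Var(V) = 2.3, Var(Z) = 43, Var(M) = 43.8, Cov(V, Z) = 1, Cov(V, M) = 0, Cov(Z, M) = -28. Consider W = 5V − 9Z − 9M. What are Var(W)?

Var(W) = 2462.3

Var(W) = a²·Var(V) + b²·Var(Z) + c²·Var(M) + 2ab·Cov(V, Z) + 2ac·Cov(V, M) + 2bc·Cov(Z, M), with a = 5, b = -9, c = -9.
= 57.5 + 3483 + 3547.8 + (-90) + 0 + (-4536)
= 2462.3.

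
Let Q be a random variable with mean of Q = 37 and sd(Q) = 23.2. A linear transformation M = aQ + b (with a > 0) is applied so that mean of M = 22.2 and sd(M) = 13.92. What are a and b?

sd(M) = a·sd(Q) (a > 0), so a = 13.92/23.2 = 0.6.
mean of M = a·mean of Q + b, so b = 22.2 − 0.6·37 = 0.

a = 0.6, b = 0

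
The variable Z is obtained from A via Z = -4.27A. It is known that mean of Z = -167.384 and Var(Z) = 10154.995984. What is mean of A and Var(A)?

From Z = -4.27A: mean of Z = a·mean of A + b, so mean of A = (mean of Z − b)/a = (-167.384 − 0)/(-4.27) = 39.2.
Var(Z) = a²·Var(A), so Var(A) = 10154.995984/(-4.27)² = 556.96.

mean of A = 39.2, Var(A) = 556.96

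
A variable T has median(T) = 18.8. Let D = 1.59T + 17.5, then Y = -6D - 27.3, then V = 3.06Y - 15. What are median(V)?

median(D) = 1.59·18.8 + 17.5 = 47.392.
median(Y) = (-6)·47.392 + (-27.3) = -311.652.
median(V) = 3.06·(-311.652) + (-15) = -968.65512.

median(V) = -968.65512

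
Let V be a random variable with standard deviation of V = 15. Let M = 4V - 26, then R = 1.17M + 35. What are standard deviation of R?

standard deviation of M = |4|·15 = 60.
standard deviation of R = |1.17|·60 = 70.2.

standard deviation of R = 70.2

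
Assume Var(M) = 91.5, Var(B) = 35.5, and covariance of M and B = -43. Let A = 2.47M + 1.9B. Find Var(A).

Var(A) = a²·Var(M) + b²·Var(B) + 2ab·covariance of M and B with a = 2.47, b = 1.9.
= 2.47²·91.5 + 1.9²·35.5 + 2·2.47·1.9·(-43)
= 558.23235 + 128.155 + (-403.598) = 282.78935.

Var(A) = 282.78935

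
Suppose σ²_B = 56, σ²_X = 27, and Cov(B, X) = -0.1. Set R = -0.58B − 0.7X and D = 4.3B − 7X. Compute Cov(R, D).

Cov(R, D) = -7.469

By bilinearity, Cov(R, D) = ac·σ²_B + bd·σ²_X + (ad+bc)·Cov(B, X), with a=-0.58, b=-0.7, c=4.3, d=-7.
ac·σ²_B = (-0.58)·4.3·56 = -139.664
bd·σ²_X = (-0.7)·(-7)·27 = 132.3
(ad+bc)·Cov(B, X) = (1.05)·(-0.1) = -0.105
Cov(R, D) = -139.664 + 132.3 + (-0.105) = -7.469.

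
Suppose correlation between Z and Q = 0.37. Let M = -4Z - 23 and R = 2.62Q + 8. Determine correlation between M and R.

Linear rescalings preserve |correlation|; the slopes -4 and 2.62 have opposite signs, so the correlation flips sign: correlation between M and R = −correlation between Z and Q = -0.37.

correlation between M and R = -0.37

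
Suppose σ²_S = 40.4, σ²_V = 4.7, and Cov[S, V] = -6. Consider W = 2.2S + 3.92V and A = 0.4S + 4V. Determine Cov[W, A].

By bilinearity, Cov[W, A] = ac·σ²_S + bd·σ²_V + (ad+bc)·Cov[S, V], with a=2.2, b=3.92, c=0.4, d=4.
ac·σ²_S = 2.2·0.4·40.4 = 35.552
bd·σ²_V = 3.92·4·4.7 = 73.696
(ad+bc)·Cov[S, V] = (10.368)·(-6) = -62.208
Cov[W, A] = 35.552 + 73.696 + (-62.208) = 47.04.

Cov[W, A] = 47.04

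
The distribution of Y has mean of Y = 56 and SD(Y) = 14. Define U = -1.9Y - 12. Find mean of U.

U = -1.9Y - 12 is linear with a = -1.9, b = -12.
mean of U = a·mean of Y + b = (-1.9)·56 + (-12) = -118.4.

mean of U = -118.4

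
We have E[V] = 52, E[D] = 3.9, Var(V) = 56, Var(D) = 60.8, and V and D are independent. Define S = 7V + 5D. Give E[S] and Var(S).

E[S] = 383.5, Var(S) = 4264

E[S] = 7·E[V] + 5·E[D] = 7·52 + 5·3.9 = 383.5.
Var(S) = a²·Var(V) + b²·Var(D) + 2ab·covariance of V and D with a = 7, b = 5.
Independence gives covariance of V and D = 0.
= 7²·56 + 5²·60.8 + 2·7·5·0
= 2744 + 1520 + 0 = 4264.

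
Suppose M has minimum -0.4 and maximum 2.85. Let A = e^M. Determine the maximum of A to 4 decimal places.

max(A) = 17.2878

e^M is increasing on this domain, so max(A) comes from max(M) = 2.85: max(A) = exp(2.85) ≈ 17.2878.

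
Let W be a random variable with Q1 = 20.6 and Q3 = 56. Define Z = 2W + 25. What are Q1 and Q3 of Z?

a = 2 > 0: Q1(Z) = a·Q1(W)+b = 66.2, Q3(Z) = a·Q3(W)+b = 137.

Q1(Z) = 66.2, Q3(Z) = 137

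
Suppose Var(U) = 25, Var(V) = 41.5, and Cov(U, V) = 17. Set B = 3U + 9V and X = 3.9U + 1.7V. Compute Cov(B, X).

By bilinearity, Cov(B, X) = ac·Var(U) + bd·Var(V) + (ad+bc)·Cov(U, V), with a=3, b=9, c=3.9, d=1.7.
ac·Var(U) = 3·3.9·25 = 292.5
bd·Var(V) = 9·1.7·41.5 = 634.95
(ad+bc)·Cov(U, V) = (40.2)·17 = 683.4
Cov(B, X) = 292.5 + 634.95 + 683.4 = 1610.85.

Cov(B, X) = 1610.85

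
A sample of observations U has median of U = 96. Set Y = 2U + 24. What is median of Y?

A linear map preserves order up to sign, so median of Y = a·median of U + b = 2·96 + 24 = 216.

median of Y = 216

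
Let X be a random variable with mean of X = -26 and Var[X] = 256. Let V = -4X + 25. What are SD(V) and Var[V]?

SD(V) = 64, Var[V] = 4096

V = -4X + 25 is linear with a = -4, b = 25.
SD(X) = √256 = 16.
SD(V) = |a|·SD(X) = |-4|·16 = 64.
Var[V] = a²·Var[X] = (-4)²·256 = 4096 (the additive constant 25 does not affect variance).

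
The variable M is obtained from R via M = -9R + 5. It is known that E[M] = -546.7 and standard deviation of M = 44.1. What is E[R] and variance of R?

From M = -9R + 5: E[M] = a·E[R] + b, so E[R] = (E[M] − b)/a = (-546.7 − 5)/(-9) = 61.3.
variance of M = 44.1² = 1944.81.
variance of M = a²·variance of R, so variance of R = 1944.81/(-9)² = 24.01.

E[R] = 61.3, variance of R = 24.01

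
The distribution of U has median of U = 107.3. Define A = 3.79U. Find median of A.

A linear map preserves order up to sign, so median of A = a·median of U + b = 3.79·107.3 = 406.667.

median of A = 406.667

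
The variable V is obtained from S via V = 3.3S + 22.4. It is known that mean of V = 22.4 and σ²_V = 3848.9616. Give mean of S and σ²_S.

mean of S = 0, σ²_S = 353.44

From V = 3.3S + 22.4: mean of V = a·mean of S + b, so mean of S = (mean of V − b)/a = (22.4 − 22.4)/3.3 = 0.
σ²_V = a²·σ²_S, so σ²_S = 3848.9616/3.3² = 353.44.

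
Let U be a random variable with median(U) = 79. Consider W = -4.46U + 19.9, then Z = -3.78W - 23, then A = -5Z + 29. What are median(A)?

median(A) = -6139.116

median(W) = (-4.46)·79 + 19.9 = -332.44.
median(Z) = (-3.78)·(-332.44) + (-23) = 1233.6232.
median(A) = (-5)·1233.6232 + 29 = -6139.116.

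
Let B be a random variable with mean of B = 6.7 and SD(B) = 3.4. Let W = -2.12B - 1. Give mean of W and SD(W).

mean of W = -15.204, SD(W) = 7.208

W = -2.12B - 1 is linear with a = -2.12, b = -1.
mean of W = a·mean of B + b = (-2.12)·6.7 + (-1) = -15.204.
SD(W) = |a|·SD(B) = |-2.12|·3.4 = 7.208.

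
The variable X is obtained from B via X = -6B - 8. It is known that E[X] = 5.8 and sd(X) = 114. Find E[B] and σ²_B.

E[B] = -2.3, σ²_B = 361

From X = -6B - 8: E[X] = a·E[B] + b, so E[B] = (E[X] − b)/a = (5.8 − (-8))/(-6) = -2.3.
σ²_X = 114² = 12996.
σ²_X = a²·σ²_B, so σ²_B = 12996/(-6)² = 361.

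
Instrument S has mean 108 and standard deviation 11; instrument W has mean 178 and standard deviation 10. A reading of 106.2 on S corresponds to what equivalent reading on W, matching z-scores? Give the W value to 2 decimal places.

W = 176.36

z = (106.2 − 108)/11 ≈ -0.1636.
W = 178 + z·10 = 178 + (106.2 − 108)·10/11 ≈ 176.36.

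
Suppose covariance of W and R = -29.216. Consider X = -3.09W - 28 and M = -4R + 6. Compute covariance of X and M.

covariance of X and M = a·c·covariance of W and R = (-3.09)·(-4)·(-29.216) = -361.10976. Additive constants drop out.

covariance of X and M = -361.10976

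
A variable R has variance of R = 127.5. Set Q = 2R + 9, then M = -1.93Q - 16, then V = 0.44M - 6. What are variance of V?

variance of Q = 2²·127.5 = 510.
variance of M = (-1.93)²·510 = 1899.699.
variance of V = 0.44²·1899.699 = 367.7817264.

variance of V = 367.7817264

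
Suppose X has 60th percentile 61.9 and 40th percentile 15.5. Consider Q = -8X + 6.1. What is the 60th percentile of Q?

60th percentile of Q = -117.9

Since a = -8 < 0 the transformation is decreasing, reversing order: the 60th percentile of Q corresponds to the 40th percentile of X.
So P_{60}(Q) = a·P_{40}(X) + b = (-8)·15.5 + 6.1 = -117.9.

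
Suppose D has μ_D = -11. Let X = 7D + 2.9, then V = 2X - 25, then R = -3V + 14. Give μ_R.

μ_X = 7·(-11) + 2.9 = -74.1.
μ_V = 2·(-74.1) + (-25) = -173.2.
μ_R = (-3)·(-173.2) + 14 = 533.6.

μ_R = 533.6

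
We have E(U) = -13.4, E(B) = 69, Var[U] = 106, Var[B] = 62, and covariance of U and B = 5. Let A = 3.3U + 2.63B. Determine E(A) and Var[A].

E(A) = 3.3·E(U) + 2.63·E(B) = 3.3·(-13.4) + 2.63·69 = 137.25.
Var[A] = a²·Var[U] + b²·Var[B] + 2ab·covariance of U and B with a = 3.3, b = 2.63.
= 3.3²·106 + 2.63²·62 + 2·3.3·2.63·5
= 1154.34 + 428.8478 + 86.79 = 1669.9778.

E(A) = 137.25, Var[A] = 1669.9778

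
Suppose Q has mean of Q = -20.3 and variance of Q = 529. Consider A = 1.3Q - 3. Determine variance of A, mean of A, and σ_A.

variance of A = 894.01, mean of A = -29.39, σ_A = 29.9

A = 1.3Q - 3 is linear with a = 1.3, b = -3.
variance of A = a²·variance of Q = 1.3²·529 = 894.01 (the additive constant -3 does not affect variance).
mean of A = a·mean of Q + b = 1.3·(-20.3) + (-3) = -29.39.
σ_Q = √529 = 23.
σ_A = |a|·σ_Q = |1.3|·23 = 29.9.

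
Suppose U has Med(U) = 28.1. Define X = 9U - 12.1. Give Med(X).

A linear map preserves order up to sign, so Med(X) = a·Med(U) + b = 9·28.1 + (-12.1) = 240.8.

Med(X) = 240.8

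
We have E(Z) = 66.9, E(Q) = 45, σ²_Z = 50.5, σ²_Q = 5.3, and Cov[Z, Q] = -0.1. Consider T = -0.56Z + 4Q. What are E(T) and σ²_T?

E(T) = 142.536, σ²_T = 101.0848

E(T) = (-0.56)·E(Z) + 4·E(Q) = (-0.56)·66.9 + 4·45 = 142.536.
σ²_T = a²·σ²_Z + b²·σ²_Q + 2ab·Cov[Z, Q] with a = -0.56, b = 4.
= (-0.56)²·50.5 + 4²·5.3 + 2·(-0.56)·4·(-0.1)
= 15.8368 + 84.8 + 0.448 = 101.0848.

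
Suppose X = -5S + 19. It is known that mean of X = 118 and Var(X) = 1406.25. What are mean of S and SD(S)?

mean of S = -19.8, SD(S) = 7.5

From X = -5S + 19: mean of X = a·mean of S + b, so mean of S = (mean of X − b)/a = (118 − 19)/(-5) = -19.8.
SD(X) = √1406.25 = 37.5.
SD(X) = |a|·SD(S), so SD(S) = 37.5/|-5| = 7.5.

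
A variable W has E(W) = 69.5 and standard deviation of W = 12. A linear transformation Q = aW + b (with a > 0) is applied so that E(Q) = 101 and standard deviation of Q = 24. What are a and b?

a = 2, b = -38

standard deviation of Q = a·standard deviation of W (a > 0), so a = 24/12 = 2.
E(Q) = a·E(W) + b, so b = 101 − 2·69.5 = -38.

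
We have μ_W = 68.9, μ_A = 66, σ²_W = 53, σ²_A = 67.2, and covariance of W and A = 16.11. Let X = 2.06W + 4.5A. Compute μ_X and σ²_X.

μ_X = 438.934, σ²_X = 1884.3902

μ_X = 2.06·μ_W + 4.5·μ_A = 2.06·68.9 + 4.5·66 = 438.934.
σ²_X = a²·σ²_W + b²·σ²_A + 2ab·covariance of W and A with a = 2.06, b = 4.5.
= 2.06²·53 + 4.5²·67.2 + 2·2.06·4.5·16.11
= 224.9108 + 1360.8 + 298.6794 = 1884.3902.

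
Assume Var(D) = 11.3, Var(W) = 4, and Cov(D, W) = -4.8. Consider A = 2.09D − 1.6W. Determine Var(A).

Var(A) = a²·Var(D) + b²·Var(W) + 2ab·Cov(D, W) with a = 2.09, b = -1.6.
= 2.09²·11.3 + (-1.6)²·4 + 2·2.09·(-1.6)·(-4.8)
= 49.35953 + 10.24 + 32.1024 = 91.70193.

Var(A) = 91.70193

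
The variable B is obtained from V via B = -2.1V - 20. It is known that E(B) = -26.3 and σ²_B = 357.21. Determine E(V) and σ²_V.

From B = -2.1V - 20: E(B) = a·E(V) + b, so E(V) = (E(B) − b)/a = (-26.3 − (-20))/(-2.1) = 3.
σ²_B = a²·σ²_V, so σ²_V = 357.21/(-2.1)² = 81.

E(V) = 3, σ²_V = 81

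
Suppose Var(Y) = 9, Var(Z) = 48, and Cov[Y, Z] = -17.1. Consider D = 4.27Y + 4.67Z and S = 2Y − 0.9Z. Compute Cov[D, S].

By bilinearity, Cov[D, S] = ac·Var(Y) + bd·Var(Z) + (ad+bc)·Cov[Y, Z], with a=4.27, b=4.67, c=2, d=-0.9.
ac·Var(Y) = 4.27·2·9 = 76.86
bd·Var(Z) = 4.67·(-0.9)·48 = -201.744
(ad+bc)·Cov[Y, Z] = (5.497)·(-17.1) = -93.9987
Cov[D, S] = 76.86 + (-201.744) + (-93.9987) = -218.8827.

Cov[D, S] = -218.8827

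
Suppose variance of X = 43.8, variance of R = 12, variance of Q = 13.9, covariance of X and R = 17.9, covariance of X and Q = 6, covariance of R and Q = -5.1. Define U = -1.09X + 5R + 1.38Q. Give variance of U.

variance of U = a²·variance of X + b²·variance of R + c²·variance of Q + 2ab·covariance of X and R + 2ac·covariance of X and Q + 2bc·covariance of R and Q, with a = -1.09, b = 5, c = 1.38.
= 52.03878 + 300 + 26.47116 + (-195.11) + (-18.0504) + (-70.38)
= 94.96954.

variance of U = 94.96954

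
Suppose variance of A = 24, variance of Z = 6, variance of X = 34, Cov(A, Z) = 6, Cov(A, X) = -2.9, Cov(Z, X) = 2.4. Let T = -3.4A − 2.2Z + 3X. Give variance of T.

variance of T = a²·variance of A + b²·variance of Z + c²·variance of X + 2ab·Cov(A, Z) + 2ac·Cov(A, X) + 2bc·Cov(Z, X), with a = -3.4, b = -2.2, c = 3.
= 277.44 + 29.04 + 306 + 89.76 + 59.16 + (-31.68)
= 729.72.

variance of T = 729.72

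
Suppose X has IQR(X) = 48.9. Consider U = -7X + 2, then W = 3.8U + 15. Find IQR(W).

IQR(W) = 1300.74

IQR(U) = |-7|·48.9 = 342.3.
IQR(W) = |3.8|·342.3 = 1300.74.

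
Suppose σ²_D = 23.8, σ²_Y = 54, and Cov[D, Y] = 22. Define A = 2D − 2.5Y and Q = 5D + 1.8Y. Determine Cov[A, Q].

Cov[A, Q] = -200.8

By bilinearity, Cov[A, Q] = ac·σ²_D + bd·σ²_Y + (ad+bc)·Cov[D, Y], with a=2, b=-2.5, c=5, d=1.8.
ac·σ²_D = 2·5·23.8 = 238
bd·σ²_Y = (-2.5)·1.8·54 = -243
(ad+bc)·Cov[D, Y] = (-8.9)·22 = -195.8
Cov[A, Q] = 238 + (-243) + (-195.8) = -200.8.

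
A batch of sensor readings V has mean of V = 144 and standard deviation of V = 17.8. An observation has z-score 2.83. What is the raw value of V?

V = 194.374

V = mean of V + z·standard deviation of V = 144 + 2.83·17.8 = 194.374.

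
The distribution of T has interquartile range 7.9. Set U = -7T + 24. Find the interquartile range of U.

IQR(U) = 55.3

Under U = aT + b, IQR(U) = |a|·IQR(T) = |-7|·7.9 = 55.3 (shifts cancel; spread scales by |a|).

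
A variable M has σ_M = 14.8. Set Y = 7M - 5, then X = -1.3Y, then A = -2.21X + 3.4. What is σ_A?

σ_A = 297.6428

σ_Y = |7|·14.8 = 103.6.
σ_X = |-1.3|·103.6 = 134.68.
σ_A = |-2.21|·134.68 = 297.6428.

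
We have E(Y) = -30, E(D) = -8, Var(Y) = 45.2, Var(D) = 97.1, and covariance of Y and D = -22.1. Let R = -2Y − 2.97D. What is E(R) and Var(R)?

E(R) = (-2)·E(Y) + (-2.97)·E(D) = (-2)·(-30) + (-2.97)·(-8) = 83.76.
Var(R) = a²·Var(Y) + b²·Var(D) + 2ab·covariance of Y and D with a = -2, b = -2.97.
= (-2)²·45.2 + (-2.97)²·97.1 + 2·(-2)·(-2.97)·(-22.1)
= 180.8 + 856.50939 + (-262.548) = 774.76139.

E(R) = 83.76, Var(R) = 774.76139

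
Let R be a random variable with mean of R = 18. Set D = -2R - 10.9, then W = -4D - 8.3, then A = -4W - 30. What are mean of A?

mean of D = (-2)·18 + (-10.9) = -46.9.
mean of W = (-4)·(-46.9) + (-8.3) = 179.3.
mean of A = (-4)·179.3 + (-30) = -747.2.

mean of A = -747.2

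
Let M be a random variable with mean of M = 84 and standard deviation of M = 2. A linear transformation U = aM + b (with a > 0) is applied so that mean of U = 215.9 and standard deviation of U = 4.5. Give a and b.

standard deviation of U = a·standard deviation of M (a > 0), so a = 4.5/2 = 2.25.
mean of U = a·mean of M + b, so b = 215.9 − 2.25·84 = 26.9.

a = 2.25, b = 26.9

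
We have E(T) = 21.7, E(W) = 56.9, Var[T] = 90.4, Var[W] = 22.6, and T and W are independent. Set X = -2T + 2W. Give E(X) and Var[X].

E(X) = 70.4, Var[X] = 452

E(X) = (-2)·E(T) + 2·E(W) = (-2)·21.7 + 2·56.9 = 70.4.
Var[X] = a²·Var[T] + b²·Var[W] + 2ab·covariance of T and W with a = -2, b = 2.
Independence gives covariance of T and W = 0.
= (-2)²·90.4 + 2²·22.6 + 2·(-2)·2·0
= 361.6 + 90.4 + 0 = 452.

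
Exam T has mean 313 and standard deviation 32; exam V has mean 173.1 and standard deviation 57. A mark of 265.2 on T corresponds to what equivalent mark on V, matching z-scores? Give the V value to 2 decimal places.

z = (265.2 − 313)/32 ≈ -1.4938.
V = 173.1 + z·57 = 173.1 + (265.2 − 313)·57/32 ≈ 87.96.

V = 87.96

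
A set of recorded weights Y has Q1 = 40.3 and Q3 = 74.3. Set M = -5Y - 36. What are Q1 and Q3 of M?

Q1(M) = -407.5, Q3(M) = -237.5

a = -5 < 0 reverses order: Q1(M) comes from Q3(Y), Q3(M) from Q1(Y).
Q1(M) = (-5)·74.3 + (-36) = -407.5; Q3(M) = (-5)·40.3 + (-36) = -237.5.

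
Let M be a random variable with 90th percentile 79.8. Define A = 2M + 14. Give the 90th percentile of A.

90th percentile of A = 173.6

Since a = 2 > 0 the transformation is increasing, so the 90th percentile of A = a·(P_{90} of M) + b = 2·79.8 + 14 = 173.6.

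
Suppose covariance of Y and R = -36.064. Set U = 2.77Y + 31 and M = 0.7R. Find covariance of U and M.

covariance of U and M = -69.928096

covariance of U and M = a·c·covariance of Y and R = 2.77·0.7·(-36.064) = -69.928096. Additive constants drop out.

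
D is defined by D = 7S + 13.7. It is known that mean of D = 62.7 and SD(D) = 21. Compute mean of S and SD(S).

From D = 7S + 13.7: mean of D = a·mean of S + b, so mean of S = (mean of D − b)/a = (62.7 − 13.7)/7 = 7.
SD(D) = |a|·SD(S), so SD(S) = 21/|7| = 3.

mean of S = 7, SD(S) = 3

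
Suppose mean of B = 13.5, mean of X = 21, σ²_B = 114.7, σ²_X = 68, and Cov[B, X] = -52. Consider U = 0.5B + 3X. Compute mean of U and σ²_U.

mean of U = 69.75, σ²_U = 484.675

mean of U = 0.5·mean of B + 3·mean of X = 0.5·13.5 + 3·21 = 69.75.
σ²_U = a²·σ²_B + b²·σ²_X + 2ab·Cov[B, X] with a = 0.5, b = 3.
= 0.5²·114.7 + 3²·68 + 2·0.5·3·(-52)
= 28.675 + 612 + (-156) = 484.675.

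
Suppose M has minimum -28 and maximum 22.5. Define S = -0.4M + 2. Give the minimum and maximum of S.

a = -0.4 < 0, so order reverses: min(S) = a·max(M)+b = (-0.4)·22.5 + 2 = -7; max(S) = a·min(M)+b = (-0.4)·(-28) + 2 = 13.2.

min(S) = -7, max(S) = 13.2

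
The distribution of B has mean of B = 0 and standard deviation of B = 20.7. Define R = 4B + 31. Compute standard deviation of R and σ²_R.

R = 4B + 31 is linear with a = 4, b = 31.
standard deviation of R = |a|·standard deviation of B = |4|·20.7 = 82.8.
σ²_B = 20.7² = 428.49.
σ²_R = a²·σ²_B = 4²·428.49 = 6855.84 (the additive constant 31 does not affect variance).

standard deviation of R = 82.8, σ²_R = 6855.84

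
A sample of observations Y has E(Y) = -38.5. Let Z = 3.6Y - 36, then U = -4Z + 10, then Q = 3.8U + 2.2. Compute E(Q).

E(Z) = 3.6·(-38.5) + (-36) = -174.6.
E(U) = (-4)·(-174.6) + 10 = 708.4.
E(Q) = 3.8·708.4 + 2.2 = 2694.12.

E(Q) = 2694.12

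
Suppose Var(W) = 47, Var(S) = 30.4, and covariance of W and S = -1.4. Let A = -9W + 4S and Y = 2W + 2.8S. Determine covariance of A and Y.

covariance of A and Y = -481.44

By bilinearity, covariance of A and Y = ac·Var(W) + bd·Var(S) + (ad+bc)·covariance of W and S, with a=-9, b=4, c=2, d=2.8.
ac·Var(W) = (-9)·2·47 = -846
bd·Var(S) = 4·2.8·30.4 = 340.48
(ad+bc)·covariance of W and S = (-17.2)·(-1.4) = 24.08
covariance of A and Y = -846 + 340.48 + 24.08 = -481.44.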